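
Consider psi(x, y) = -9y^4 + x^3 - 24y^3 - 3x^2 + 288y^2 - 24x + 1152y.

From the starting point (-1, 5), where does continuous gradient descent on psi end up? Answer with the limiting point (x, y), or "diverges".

psi is separable, so gradient descent decouples: x follows -∂psi/∂x, y follows -∂psi/∂y.
∂psi/∂x = 3(x - 4)(x + 2); at x=-1 this is -15, so x increases.
∂psi/∂y = -36(y - 4)(y + 2)(y + 4); at y=5 this is -2268, so y increases.
The y-coordinate has no critical point in that direction and runs off to infinity.

diverges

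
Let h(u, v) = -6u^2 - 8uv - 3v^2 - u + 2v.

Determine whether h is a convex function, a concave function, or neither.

concave

h is quadratic, so its Hessian is the constant matrix H = [[-12, -8], [-8, -6]].
det(H) = 8, tr(H) = -18.
det(H) > 0 and tr(H) < 0, so H is negative definite everywhere: concave.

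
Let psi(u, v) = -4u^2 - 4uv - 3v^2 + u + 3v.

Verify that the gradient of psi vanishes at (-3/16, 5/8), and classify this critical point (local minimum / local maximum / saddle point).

∇psi = (-8u - 4v + 1, -4u - 6v + 3); substituting (-3/16, 5/8) gives ∇psi = (0, 0), so (-3/16, 5/8) is indeed a critical point.
The Hessian of psi is constant: H = [[-8, -4], [-4, -6]].
det(H) = (-8)·(-6) − (-4)² = 32.
det(H) > 0 and tr(H) = -14 < 0, so H is negative definite and the point is a local maximum.

local maximum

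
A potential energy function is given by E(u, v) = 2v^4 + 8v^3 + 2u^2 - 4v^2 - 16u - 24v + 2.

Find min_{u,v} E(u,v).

-48

E(u,v) separates as P(u) + Q(v) + 2, so its minimum is min P + min Q + 2.
P'(u) = 4u - 16 vanishes at u ∈ {4}; Q'(v) = 8(v - 1)(v + 1)(v + 3) vanishes at v ∈ {-3, -1, 1}.
Local minima of P (where P''>0): P(4)=-32. Local minima of Q: Q(-3)=-18, Q(1)=-18.
So the global minimum of E is P(4) + Q(-3) + 2 = -32 − 18 + 2 = -48, attained at (4, -3).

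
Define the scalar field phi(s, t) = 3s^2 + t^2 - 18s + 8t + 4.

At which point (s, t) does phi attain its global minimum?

phi(s,t) separates as P(s) + Q(t) + 4, so its minimum is min P + min Q + 4.
P'(s) = 6s - 18 vanishes at s ∈ {3}; Q'(t) = 2(t + 4) vanishes at t ∈ {-4}.
Local minima of P (where P''>0): P(3)=-27. Local minima of Q: Q(-4)=-16.
So the global minimum of phi is P(3) + Q(-4) + 4 = -27 − 16 + 4 = -39, attained at (3, -4).

(3, -4)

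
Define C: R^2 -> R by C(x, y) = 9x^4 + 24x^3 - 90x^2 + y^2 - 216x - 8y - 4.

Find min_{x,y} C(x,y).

C(x,y) separates as P(x) + Q(y) − 4, so its minimum is min P + min Q − 4.
P'(x) = 36(x - 2)(x + 1)(x + 3) vanishes at x ∈ {-3, -1, 2}; Q'(y) = 2y - 8 vanishes at y ∈ {4}.
Local minima of P (where P''>0): P(-3)=-81, P(2)=-456. Local minima of Q: Q(4)=-16.
So the global minimum of C is P(2) + Q(4) − 4 = -456 − 16 − 4 = -476, attained at (2, 4).

-476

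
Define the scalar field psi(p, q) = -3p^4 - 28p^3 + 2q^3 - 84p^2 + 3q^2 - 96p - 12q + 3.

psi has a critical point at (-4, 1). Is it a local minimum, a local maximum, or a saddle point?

saddle point

The mixed partial ∂²psi/∂p∂q is 0, so the Hessian at any point is diag(psi_pp, psi_qq) = diag(-12(3p^2 + 14p + 14), 6(2q + 1)).
At (-4, 1): H = diag(-72, 18).
The eigenvalues have opposite signs, so H is indefinite: a saddle point.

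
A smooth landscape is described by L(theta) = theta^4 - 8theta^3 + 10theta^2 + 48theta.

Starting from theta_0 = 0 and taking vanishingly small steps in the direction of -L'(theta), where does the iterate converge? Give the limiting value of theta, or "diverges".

-1

L'(theta) = 4(theta - 4)(theta - 3)(theta + 1), so L'(0) = 48.
Gradient descent moves in the -L' direction, i.e. theta is decreasing.
The nearest critical point in that direction is theta = -1, where L'' = 80 > 0 (a local minimum). The iterate converges there.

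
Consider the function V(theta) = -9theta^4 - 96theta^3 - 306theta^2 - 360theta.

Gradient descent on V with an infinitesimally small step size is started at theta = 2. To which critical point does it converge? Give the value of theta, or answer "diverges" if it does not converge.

V'(theta) = -36(theta + 1)(theta + 2)(theta + 5), so V'(2) = -3024.
Gradient descent moves in the -V' direction, i.e. theta is increasing.
There is no critical point above theta=2, and V' keeps the same sign, so the iterate runs off to +∞.

diverges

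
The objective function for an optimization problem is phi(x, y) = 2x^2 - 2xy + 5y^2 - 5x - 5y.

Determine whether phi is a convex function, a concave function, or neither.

convex

phi is quadratic, so its Hessian is the constant matrix H = [[4, -2], [-2, 10]].
det(H) = 36, tr(H) = 14.
det(H) > 0 and tr(H) > 0, so H is positive definite everywhere: convex.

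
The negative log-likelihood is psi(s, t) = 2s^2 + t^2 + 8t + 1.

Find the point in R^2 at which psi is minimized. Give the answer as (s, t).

(0, -4)

psi(s,t) separates as P(s) + Q(t) + 1, so its minimum is min P + min Q + 1.
P'(s) = 4s vanishes at s ∈ {0}; Q'(t) = 2(t + 4) vanishes at t ∈ {-4}.
Local minima of P (where P''>0): P(0)=0. Local minima of Q: Q(-4)=-16.
So the global minimum of psi is P(0) + Q(-4) + 1 = 0 − 16 + 1 = -15, attained at (0, -4).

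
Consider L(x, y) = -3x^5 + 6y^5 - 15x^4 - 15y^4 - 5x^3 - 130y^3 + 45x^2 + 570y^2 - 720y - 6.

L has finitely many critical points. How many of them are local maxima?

4

L separates as a function of x plus a function of y, so ∇L=0 decouples.
∂L/∂x = -15x(x - 1)(x + 2)(x + 3) = 0 at x ∈ {-3, -2, 0, 1}; ∂L/∂y = 30(y - 3)(y - 2)(y - 1)(y + 4) = 0 at y ∈ {-4, 1, 2, 3}.
The Hessian is diagonal: diag(L_xx, L_yy). Second derivatives: L_xx(-3)=180, L_xx(-2)=-90, L_xx(0)=90, L_xx(1)=-180; L_yy(-4)=-6300, L_yy(1)=300, L_yy(2)=-180, L_yy(3)=420.
Local maxima occur where both diagonal entries negative: (-2, -4), (-2, 2), (1, -4), (1, 2). Count: 4.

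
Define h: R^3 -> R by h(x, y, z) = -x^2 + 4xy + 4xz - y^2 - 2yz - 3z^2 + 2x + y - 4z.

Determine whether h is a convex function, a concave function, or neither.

neither

h is quadratic, so its Hessian is the constant matrix H = [[-2, 4, 4], [4, -2, -2], [4, -2, -6]].
Leading principal minors: -2, -12, 48.
Neither pattern holds ⇒ H is indefinite ⇒ neither convex nor concave.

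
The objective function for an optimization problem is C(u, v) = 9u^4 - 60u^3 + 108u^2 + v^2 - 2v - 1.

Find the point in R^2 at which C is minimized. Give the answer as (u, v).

(0, 1)

C(u,v) separates as P(u) + Q(v) − 1, so its minimum is min P + min Q − 1.
P'(u) = 36u(u - 3)(u - 2) vanishes at u ∈ {0, 2, 3}; Q'(v) = 2v - 2 vanishes at v ∈ {1}.
Local minima of P (where P''>0): P(0)=0, P(3)=81. Local minima of Q: Q(1)=-1.
So the global minimum of C is P(0) + Q(1) − 1 = 0 − 1 − 1 = -2, attained at (0, 1).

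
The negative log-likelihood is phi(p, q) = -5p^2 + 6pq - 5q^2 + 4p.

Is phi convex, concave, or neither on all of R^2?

concave

phi is quadratic, so its Hessian is the constant matrix H = [[-10, 6], [6, -10]].
det(H) = 64, tr(H) = -20.
det(H) > 0 and tr(H) < 0, so H is negative definite everywhere: concave.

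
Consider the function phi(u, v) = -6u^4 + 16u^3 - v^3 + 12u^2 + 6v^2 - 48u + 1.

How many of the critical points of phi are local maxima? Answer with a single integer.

2

phi separates as a function of u plus a function of v, so ∇phi=0 decouples.
∂phi/∂u = -24(u - 2)(u - 1)(u + 1) = 0 at u ∈ {-1, 1, 2}; ∂phi/∂v = -3v(v - 4) = 0 at v ∈ {0, 4}.
The Hessian is diagonal: diag(phi_uu, phi_vv). Second derivatives: phi_uu(-1)=-144, phi_uu(1)=48, phi_uu(2)=-72; phi_vv(0)=12, phi_vv(4)=-12.
Local maxima occur where both diagonal entries negative: (-1, 4), (2, 4). Count: 2.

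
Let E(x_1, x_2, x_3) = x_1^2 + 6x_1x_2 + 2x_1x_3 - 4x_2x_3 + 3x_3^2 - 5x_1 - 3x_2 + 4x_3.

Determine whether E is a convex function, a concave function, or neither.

E is quadratic, so its Hessian is the constant matrix H = [[2, 6, 2], [6, 0, -4], [2, -4, 6]].
Leading principal minors: 2, -36, -344.
Neither pattern holds ⇒ H is indefinite ⇒ neither convex nor concave.

neither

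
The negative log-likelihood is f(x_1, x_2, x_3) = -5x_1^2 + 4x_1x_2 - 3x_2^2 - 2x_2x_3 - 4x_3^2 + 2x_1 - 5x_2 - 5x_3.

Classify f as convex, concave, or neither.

concave

f is quadratic, so its Hessian is the constant matrix H = [[-10, 4, 0], [4, -6, -2], [0, -2, -8]].
Leading principal minors: -10, 44, -312.
Signs alternate −, +, − ⇒ H ≺ 0 ⇒ concave.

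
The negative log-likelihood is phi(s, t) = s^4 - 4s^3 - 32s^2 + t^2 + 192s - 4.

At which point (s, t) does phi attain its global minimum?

(-4, 0)

phi(s,t) separates as P(s) + Q(t) − 4, so its minimum is min P + min Q − 4.
P'(s) = 4(s - 4)(s - 3)(s + 4) vanishes at s ∈ {-4, 3, 4}; Q'(t) = 2t vanishes at t ∈ {0}.
Local minima of P (where P''>0): P(-4)=-768, P(4)=256. Local minima of Q: Q(0)=0.
So the global minimum of phi is P(-4) + Q(0) − 4 = -768 + 0 − 4 = -772, attained at (-4, 0).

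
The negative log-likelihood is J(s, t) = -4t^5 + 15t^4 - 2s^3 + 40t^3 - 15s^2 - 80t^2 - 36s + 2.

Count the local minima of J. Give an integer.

2

J separates as a function of s plus a function of t, so ∇J=0 decouples.
∂J/∂s = -6(s + 2)(s + 3) = 0 at s ∈ {-3, -2}; ∂J/∂t = -20t(t - 4)(t - 1)(t + 2) = 0 at t ∈ {-2, 0, 1, 4}.
The Hessian is diagonal: diag(J_ss, J_tt). Second derivatives: J_ss(-3)=6, J_ss(-2)=-6; J_tt(-2)=720, J_tt(0)=-160, J_tt(1)=180, J_tt(4)=-1440.
Local minima occur where both diagonal entries positive: (-3, -2), (-3, 1). Count: 2.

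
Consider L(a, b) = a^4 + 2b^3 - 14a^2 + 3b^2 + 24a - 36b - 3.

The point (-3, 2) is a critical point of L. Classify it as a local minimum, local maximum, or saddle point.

local minimum

The mixed partial ∂²L/∂a∂b is 0, so the Hessian at any point is diag(L_aa, L_bb) = diag(4(3a^2 - 7), 6(2b + 1)).
At (-3, 2): H = diag(80, 30).
Both eigenvalues are positive, so H is positive definite: a local minimum.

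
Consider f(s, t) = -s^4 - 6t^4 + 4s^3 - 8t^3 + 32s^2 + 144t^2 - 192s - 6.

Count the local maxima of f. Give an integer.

f separates as a function of s plus a function of t, so ∇f=0 decouples.
∂f/∂s = -4(s - 4)(s - 3)(s + 4) = 0 at s ∈ {-4, 3, 4}; ∂f/∂t = -24t(t - 3)(t + 4) = 0 at t ∈ {-4, 0, 3}.
The Hessian is diagonal: diag(f_ss, f_tt). Second derivatives: f_ss(-4)=-224, f_ss(3)=28, f_ss(4)=-32; f_tt(-4)=-672, f_tt(0)=288, f_tt(3)=-504.
Local maxima occur where both diagonal entries negative: (-4, -4), (-4, 3), (4, -4), (4, 3). Count: 4.

4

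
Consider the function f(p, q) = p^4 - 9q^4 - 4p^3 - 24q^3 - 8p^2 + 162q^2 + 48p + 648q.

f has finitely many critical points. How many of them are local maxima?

f separates as a function of p plus a function of q, so ∇f=0 decouples.
∂f/∂p = 4(p - 3)(p - 2)(p + 2) = 0 at p ∈ {-2, 2, 3}; ∂f/∂q = -36(q - 3)(q + 2)(q + 3) = 0 at q ∈ {-3, -2, 3}.
The Hessian is diagonal: diag(f_pp, f_qq). Second derivatives: f_pp(-2)=80, f_pp(2)=-16, f_pp(3)=20; f_qq(-3)=-216, f_qq(-2)=180, f_qq(3)=-1080.
Local maxima occur where both diagonal entries negative: (2, -3), (2, 3). Count: 2.

2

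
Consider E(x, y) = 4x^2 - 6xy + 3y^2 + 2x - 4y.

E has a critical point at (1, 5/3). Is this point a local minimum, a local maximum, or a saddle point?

local minimum

The Hessian of E is constant: H = [[8, -6], [-6, 6]].
det(H) = 8·6 − (-6)² = 12.
det(H) > 0 and tr(H) = 14 > 0, so H is positive definite and the point is a local minimum.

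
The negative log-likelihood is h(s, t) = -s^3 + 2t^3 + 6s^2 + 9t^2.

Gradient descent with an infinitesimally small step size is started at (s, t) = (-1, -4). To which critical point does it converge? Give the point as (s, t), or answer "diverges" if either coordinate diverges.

h is separable, so gradient descent decouples: s follows -∂h/∂s, t follows -∂h/∂t.
∂h/∂s = -3s(s - 4); at s=-1 this is -15, so s increases.
∂h/∂t = 6t(t + 3); at t=-4 this is 24, so t decreases.
The t-coordinate has no critical point in that direction and runs off to infinity.

diverges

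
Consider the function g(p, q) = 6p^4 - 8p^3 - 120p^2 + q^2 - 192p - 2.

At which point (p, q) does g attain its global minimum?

g(p,q) separates as A(p) + B(q) − 2, so its minimum is min A + min B − 2.
A'(p) = 24(p - 4)(p + 1)(p + 2) vanishes at p ∈ {-2, -1, 4}; B'(q) = 2q vanishes at q ∈ {0}.
Local minima of A (where A''>0): A(-2)=64, A(4)=-1664. Local minima of B: B(0)=0.
So the global minimum of g is A(4) + B(0) − 2 = -1664 + 0 − 2 = -1666, attained at (4, 0).

(4, 0)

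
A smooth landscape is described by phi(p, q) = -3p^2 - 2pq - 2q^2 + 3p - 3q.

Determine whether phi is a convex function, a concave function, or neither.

concave

phi is quadratic, so its Hessian is the constant matrix H = [[-6, -2], [-2, -4]].
det(H) = 20, tr(H) = -10.
det(H) > 0 and tr(H) < 0, so H is negative definite everywhere: concave.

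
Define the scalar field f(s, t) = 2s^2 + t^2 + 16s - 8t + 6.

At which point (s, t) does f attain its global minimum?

f(s,t) separates as P(s) + Q(t) + 6, so its minimum is min P + min Q + 6.
P'(s) = 4s + 16 vanishes at s ∈ {-4}; Q'(t) = 2(t - 4) vanishes at t ∈ {4}.
Local minima of P (where P''>0): P(-4)=-32. Local minima of Q: Q(4)=-16.
So the global minimum of f is P(-4) + Q(4) + 6 = -32 − 16 + 6 = -42, attained at (-4, 4).

(-4, 4)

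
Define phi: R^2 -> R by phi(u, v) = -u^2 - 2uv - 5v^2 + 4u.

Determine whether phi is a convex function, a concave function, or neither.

concave

phi is quadratic, so its Hessian is the constant matrix H = [[-2, -2], [-2, -10]].
det(H) = 16, tr(H) = -12.
det(H) > 0 and tr(H) < 0, so H is negative definite everywhere: concave.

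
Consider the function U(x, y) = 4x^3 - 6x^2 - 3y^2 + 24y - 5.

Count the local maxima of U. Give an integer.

1

U separates as a function of x plus a function of y, so ∇U=0 decouples.
∂U/∂x = 12x(x - 1) = 0 at x ∈ {0, 1}; ∂U/∂y = -6(y - 4) = 0 at y ∈ {4}.
The Hessian is diagonal: diag(U_xx, U_yy). Second derivatives: U_xx(0)=-12, U_xx(1)=12; U_yy(4)=-6.
Local maxima occur where both diagonal entries negative: (0, 4). Count: 1.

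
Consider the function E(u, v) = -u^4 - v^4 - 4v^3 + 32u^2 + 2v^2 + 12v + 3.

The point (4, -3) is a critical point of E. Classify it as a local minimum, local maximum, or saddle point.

The mixed partial ∂²E/∂u∂v is 0, so the Hessian at any point is diag(E_uu, E_vv) = diag(4(-3u^2 + 16), 4(-3v^2 - 6v + 1)).
At (4, -3): H = diag(-128, -32).
Both eigenvalues are negative, so H is negative definite: a local maximum.

local maximum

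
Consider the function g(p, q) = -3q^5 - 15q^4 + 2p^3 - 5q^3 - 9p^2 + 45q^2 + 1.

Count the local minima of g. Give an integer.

2

g separates as a function of p plus a function of q, so ∇g=0 decouples.
∂g/∂p = 6p(p - 3) = 0 at p ∈ {0, 3}; ∂g/∂q = -15q(q - 1)(q + 2)(q + 3) = 0 at q ∈ {-3, -2, 0, 1}.
The Hessian is diagonal: diag(g_pp, g_qq). Second derivatives: g_pp(0)=-18, g_pp(3)=18; g_qq(-3)=180, g_qq(-2)=-90, g_qq(0)=90, g_qq(1)=-180.
Local minima occur where both diagonal entries positive: (3, -3), (3, 0). Count: 2.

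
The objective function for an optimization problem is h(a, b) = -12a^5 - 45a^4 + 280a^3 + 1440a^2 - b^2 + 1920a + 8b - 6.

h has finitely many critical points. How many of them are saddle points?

2

h separates as a function of a plus a function of b, so ∇h=0 decouples.
∂h/∂a = -60(a - 4)(a + 1)(a + 2)(a + 4) = 0 at a ∈ {-4, -2, -1, 4}; ∂h/∂b = -2(b - 4) = 0 at b ∈ {4}.
The Hessian is diagonal: diag(h_aa, h_bb). Second derivatives: h_aa(-4)=2880, h_aa(-2)=-720, h_aa(-1)=900, h_aa(4)=-14400; h_bb(4)=-2.
Saddle points occur where the two diagonal entries have opposite signs: (-4, 4), (-1, 4). Count: 2.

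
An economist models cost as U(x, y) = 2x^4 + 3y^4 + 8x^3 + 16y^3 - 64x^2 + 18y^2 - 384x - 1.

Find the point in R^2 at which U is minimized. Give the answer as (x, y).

U(x,y) separates as P(x) + Q(y) − 1, so its minimum is min P + min Q − 1.
P'(x) = 8(x - 4)(x + 3)(x + 4) vanishes at x ∈ {-4, -3, 4}; Q'(y) = 12y(y + 1)(y + 3) vanishes at y ∈ {-3, -1, 0}.
Local minima of P (where P''>0): P(-4)=512, P(4)=-1536. Local minima of Q: Q(-3)=-27, Q(0)=0.
So the global minimum of U is P(4) + Q(-3) − 1 = -1536 − 27 − 1 = -1564, attained at (4, -3).

(4, -3)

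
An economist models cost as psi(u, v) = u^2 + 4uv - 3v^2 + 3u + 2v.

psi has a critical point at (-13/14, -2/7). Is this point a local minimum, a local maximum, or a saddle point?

saddle point

The Hessian of psi is constant: H = [[2, 4], [4, -6]].
det(H) = 2·(-6) − 4² = -28.
Since det(H) < 0, H is indefinite and the critical point is a saddle point.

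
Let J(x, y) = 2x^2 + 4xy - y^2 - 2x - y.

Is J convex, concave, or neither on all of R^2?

J is quadratic, so its Hessian is the constant matrix H = [[4, 4], [4, -2]].
det(H) = -24, tr(H) = 2.
det(H) < 0, so H is indefinite: neither convex nor concave.

neither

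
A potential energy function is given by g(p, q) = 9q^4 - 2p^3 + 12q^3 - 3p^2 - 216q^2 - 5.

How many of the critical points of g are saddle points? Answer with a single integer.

3

g separates as a function of p plus a function of q, so ∇g=0 decouples.
∂g/∂p = -6p(p + 1) = 0 at p ∈ {-1, 0}; ∂g/∂q = 36q(q - 3)(q + 4) = 0 at q ∈ {-4, 0, 3}.
The Hessian is diagonal: diag(g_pp, g_qq). Second derivatives: g_pp(-1)=6, g_pp(0)=-6; g_qq(-4)=1008, g_qq(0)=-432, g_qq(3)=756.
Saddle points occur where the two diagonal entries have opposite signs: (-1, 0), (0, -4), (0, 3). Count: 3.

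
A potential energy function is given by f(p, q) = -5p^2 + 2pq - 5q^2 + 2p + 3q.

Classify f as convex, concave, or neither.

concave

f is quadratic, so its Hessian is the constant matrix H = [[-10, 2], [2, -10]].
det(H) = 96, tr(H) = -20.
det(H) > 0 and tr(H) < 0, so H is negative definite everywhere: concave.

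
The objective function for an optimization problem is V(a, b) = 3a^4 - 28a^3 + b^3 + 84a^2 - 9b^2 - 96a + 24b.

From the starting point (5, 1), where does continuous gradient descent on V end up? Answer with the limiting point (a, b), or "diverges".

diverges

V is separable, so gradient descent decouples: a follows -∂V/∂a, b follows -∂V/∂b.
∂V/∂a = 12(a - 4)(a - 2)(a - 1); at a=5 this is 144, so a decreases.
∂V/∂b = 3(b - 4)(b - 2); at b=1 this is 9, so b decreases.
The b-coordinate has no critical point in that direction and runs off to infinity.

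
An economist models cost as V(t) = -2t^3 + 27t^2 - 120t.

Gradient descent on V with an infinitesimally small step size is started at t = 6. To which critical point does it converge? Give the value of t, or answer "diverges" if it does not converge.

diverges

V'(t) = -6(t - 5)(t - 4), so V'(6) = -12.
Gradient descent moves in the -V' direction, i.e. t is increasing.
There is no critical point above t=6, and V' keeps the same sign, so the iterate runs off to +∞.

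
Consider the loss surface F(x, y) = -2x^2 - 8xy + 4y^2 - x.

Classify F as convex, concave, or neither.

neither

F is quadratic, so its Hessian is the constant matrix H = [[-4, -8], [-8, 8]].
det(H) = -96, tr(H) = 4.
det(H) < 0, so H is indefinite: neither convex nor concave.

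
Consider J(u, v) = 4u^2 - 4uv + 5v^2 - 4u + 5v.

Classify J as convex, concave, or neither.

convex

J is quadratic, so its Hessian is the constant matrix H = [[8, -4], [-4, 10]].
det(H) = 64, tr(H) = 18.
det(H) > 0 and tr(H) > 0, so H is positive definite everywhere: convex.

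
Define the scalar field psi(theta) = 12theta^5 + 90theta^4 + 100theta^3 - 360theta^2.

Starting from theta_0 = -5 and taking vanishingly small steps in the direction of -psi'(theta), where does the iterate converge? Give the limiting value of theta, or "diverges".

psi'(theta) = 60theta(theta - 1)(theta + 3)(theta + 4), so psi'(-5) = 3600.
Gradient descent moves in the -psi' direction, i.e. theta is decreasing.
There is no critical point below theta=-5, and psi' keeps the same sign, so the iterate runs off to −∞.

diverges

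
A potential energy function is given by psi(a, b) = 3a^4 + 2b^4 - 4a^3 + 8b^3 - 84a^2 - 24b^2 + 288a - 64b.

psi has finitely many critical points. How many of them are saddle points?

psi separates as a function of a plus a function of b, so ∇psi=0 decouples.
∂psi/∂a = 12(a - 3)(a - 2)(a + 4) = 0 at a ∈ {-4, 2, 3}; ∂psi/∂b = 8(b - 2)(b + 1)(b + 4) = 0 at b ∈ {-4, -1, 2}.
The Hessian is diagonal: diag(psi_aa, psi_bb). Second derivatives: psi_aa(-4)=504, psi_aa(2)=-72, psi_aa(3)=84; psi_bb(-4)=144, psi_bb(-1)=-72, psi_bb(2)=144.
Saddle points occur where the two diagonal entries have opposite signs: (-4, -1), (2, -4), (2, 2), (3, -1). Count: 4.

4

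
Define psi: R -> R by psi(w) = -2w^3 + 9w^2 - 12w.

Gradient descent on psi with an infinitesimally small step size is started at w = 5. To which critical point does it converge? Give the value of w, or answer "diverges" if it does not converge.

psi'(w) = -6(w - 2)(w - 1), so psi'(5) = -72.
Gradient descent moves in the -psi' direction, i.e. w is increasing.
There is no critical point above w=5, and psi' keeps the same sign, so the iterate runs off to +∞.

diverges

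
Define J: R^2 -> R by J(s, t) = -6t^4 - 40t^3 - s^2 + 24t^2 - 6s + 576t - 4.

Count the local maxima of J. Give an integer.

J separates as a function of s plus a function of t, so ∇J=0 decouples.
∂J/∂s = -2(s + 3) = 0 at s ∈ {-3}; ∂J/∂t = -24(t - 2)(t + 3)(t + 4) = 0 at t ∈ {-4, -3, 2}.
The Hessian is diagonal: diag(J_ss, J_tt). Second derivatives: J_ss(-3)=-2; J_tt(-4)=-144, J_tt(-3)=120, J_tt(2)=-720.
Local maxima occur where both diagonal entries negative: (-3, -4), (-3, 2). Count: 2.

2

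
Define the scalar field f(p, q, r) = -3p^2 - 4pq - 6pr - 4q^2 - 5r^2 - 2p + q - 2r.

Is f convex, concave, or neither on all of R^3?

f is quadratic, so its Hessian is the constant matrix H = [[-6, -4, -6], [-4, -8, 0], [-6, 0, -10]].
Leading principal minors: -6, 32, -32.
Signs alternate −, +, − ⇒ H ≺ 0 ⇒ concave.

concave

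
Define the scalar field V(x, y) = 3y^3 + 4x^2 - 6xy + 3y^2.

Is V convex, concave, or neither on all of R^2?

The term 3y^3 is cubic, so the Hessian is not constant.
∂²V/∂y² = 18y + 6, which takes both signs as y varies (negative for sufficiently negative y). A diagonal entry of the Hessian changing sign means the Hessian is neither positive- nor negative-semidefinite on all of R^2.

neither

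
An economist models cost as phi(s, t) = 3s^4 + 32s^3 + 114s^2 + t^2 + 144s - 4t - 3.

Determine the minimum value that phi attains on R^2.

phi(s,t) separates as P(s) + Q(t) − 3, so its minimum is min P + min Q − 3.
P'(s) = 12(s + 1)(s + 3)(s + 4) vanishes at s ∈ {-4, -3, -1}; Q'(t) = 2(t - 2) vanishes at t ∈ {2}.
Local minima of P (where P''>0): P(-4)=-32, P(-1)=-59. Local minima of Q: Q(2)=-4.
So the global minimum of phi is P(-1) + Q(2) − 3 = -59 − 4 − 3 = -66, attained at (-1, 2).

-66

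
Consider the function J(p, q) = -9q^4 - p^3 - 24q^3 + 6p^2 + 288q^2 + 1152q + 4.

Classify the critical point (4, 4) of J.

The mixed partial ∂²J/∂p∂q is 0, so the Hessian at any point is diag(J_pp, J_qq) = diag(6(-p + 2), 36(-3q^2 - 4q + 16)).
At (4, 4): H = diag(-12, -1728).
Both eigenvalues are negative, so H is negative definite: a local maximum.

local maximum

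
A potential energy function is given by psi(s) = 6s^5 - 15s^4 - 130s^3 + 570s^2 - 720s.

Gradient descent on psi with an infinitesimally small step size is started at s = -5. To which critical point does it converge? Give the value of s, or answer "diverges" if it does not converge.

psi'(s) = 30(s - 3)(s - 2)(s - 1)(s + 4), so psi'(-5) = 10080.
Gradient descent moves in the -psi' direction, i.e. s is decreasing.
There is no critical point below s=-5, and psi' keeps the same sign, so the iterate runs off to −∞.

diverges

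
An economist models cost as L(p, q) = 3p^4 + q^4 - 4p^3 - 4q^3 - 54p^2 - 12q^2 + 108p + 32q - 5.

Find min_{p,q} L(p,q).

-528

L(p,q) separates as A(p) + B(q) − 5, so its minimum is min A + min B − 5.
A'(p) = 12(p - 3)(p - 1)(p + 3) vanishes at p ∈ {-3, 1, 3}; B'(q) = 4(q - 4)(q - 1)(q + 2) vanishes at q ∈ {-2, 1, 4}.
Local minima of A (where A''>0): A(-3)=-459, A(3)=-27. Local minima of B: B(-2)=-64, B(4)=-64.
So the global minimum of L is A(-3) + B(-2) − 5 = -459 − 64 − 5 = -528, attained at (-3, -2).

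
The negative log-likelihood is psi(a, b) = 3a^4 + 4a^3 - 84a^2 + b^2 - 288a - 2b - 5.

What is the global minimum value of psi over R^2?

psi(a,b) separates as P(a) + Q(b) − 5, so its minimum is min P + min Q − 5.
P'(a) = 12(a - 4)(a + 2)(a + 3) vanishes at a ∈ {-3, -2, 4}; Q'(b) = 2b - 2 vanishes at b ∈ {1}.
Local minima of P (where P''>0): P(-3)=243, P(4)=-1472. Local minima of Q: Q(1)=-1.
So the global minimum of psi is P(4) + Q(1) − 5 = -1472 − 1 − 5 = -1478, attained at (4, 1).

-1478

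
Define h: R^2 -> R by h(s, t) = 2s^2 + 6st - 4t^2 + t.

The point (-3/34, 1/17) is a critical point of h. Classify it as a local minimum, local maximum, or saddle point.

saddle point

The Hessian of h is constant: H = [[4, 6], [6, -8]].
det(H) = 4·(-8) − 6² = -68.
Since det(H) < 0, H is indefinite and the critical point is a saddle point.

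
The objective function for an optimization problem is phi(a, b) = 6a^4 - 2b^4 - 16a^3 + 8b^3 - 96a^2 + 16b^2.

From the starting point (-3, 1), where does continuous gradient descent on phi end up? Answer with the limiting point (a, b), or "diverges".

(-2, 0)

phi is separable, so gradient descent decouples: a follows -∂phi/∂a, b follows -∂phi/∂b.
∂phi/∂a = 24a(a - 4)(a + 2); at a=-3 this is -504, so a increases.
∂phi/∂b = -8b(b - 4)(b + 1); at b=1 this is 48, so b decreases.
a converges to its nearest critical value -2 (a local min of the a-part); b converges to 0. The iterate converges to (-2, 0).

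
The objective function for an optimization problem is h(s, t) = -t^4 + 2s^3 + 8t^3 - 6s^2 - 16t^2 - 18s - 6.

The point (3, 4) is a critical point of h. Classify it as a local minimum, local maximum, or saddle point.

saddle point

The mixed partial ∂²h/∂s∂t is 0, so the Hessian at any point is diag(h_ss, h_tt) = diag(12(s - 1), 4(-3t^2 + 12t - 8)).
At (3, 4): H = diag(24, -32).
The eigenvalues have opposite signs, so H is indefinite: a saddle point.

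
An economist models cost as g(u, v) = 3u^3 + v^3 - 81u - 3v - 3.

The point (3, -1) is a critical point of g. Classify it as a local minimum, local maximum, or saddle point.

saddle point

The mixed partial ∂²g/∂u∂v is 0, so the Hessian at any point is diag(g_uu, g_vv) = diag(18u, 6v).
At (3, -1): H = diag(54, -6).
The eigenvalues have opposite signs, so H is indefinite: a saddle point.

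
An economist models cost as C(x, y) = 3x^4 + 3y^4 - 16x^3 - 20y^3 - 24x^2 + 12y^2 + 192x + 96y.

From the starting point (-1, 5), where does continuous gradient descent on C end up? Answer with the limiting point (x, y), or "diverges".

C is separable, so gradient descent decouples: x follows -∂C/∂x, y follows -∂C/∂y.
∂C/∂x = 12(x - 4)(x - 2)(x + 2); at x=-1 this is 180, so x decreases.
∂C/∂y = 12(y - 4)(y - 2)(y + 1); at y=5 this is 216, so y decreases.
x converges to its nearest critical value -2 (a local min of the x-part); y converges to 4. The iterate converges to (-2, 4).

(-2, 4)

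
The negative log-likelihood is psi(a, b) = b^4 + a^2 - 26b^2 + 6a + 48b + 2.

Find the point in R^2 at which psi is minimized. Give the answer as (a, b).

(-3, -4)

psi(a,b) separates as P(a) + Q(b) + 2, so its minimum is min P + min Q + 2.
P'(a) = 2a + 6 vanishes at a ∈ {-3}; Q'(b) = 4(b - 3)(b - 1)(b + 4) vanishes at b ∈ {-4, 1, 3}.
Local minima of P (where P''>0): P(-3)=-9. Local minima of Q: Q(-4)=-352, Q(3)=-9.
So the global minimum of psi is P(-3) + Q(-4) + 2 = -9 − 352 + 2 = -359, attained at (-3, -4).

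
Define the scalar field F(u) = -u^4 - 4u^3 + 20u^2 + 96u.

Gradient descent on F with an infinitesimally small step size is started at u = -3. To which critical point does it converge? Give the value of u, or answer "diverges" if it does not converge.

-2

F'(u) = -4(u - 3)(u + 2)(u + 4), so F'(-3) = -24.
Gradient descent moves in the -F' direction, i.e. u is increasing.
The nearest critical point in that direction is u = -2, where F'' = 40 > 0 (a local minimum). The iterate converges there.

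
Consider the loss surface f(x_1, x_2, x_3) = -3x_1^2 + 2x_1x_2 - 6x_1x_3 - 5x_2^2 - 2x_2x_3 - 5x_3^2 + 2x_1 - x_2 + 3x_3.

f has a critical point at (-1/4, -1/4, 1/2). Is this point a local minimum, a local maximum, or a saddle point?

The Hessian is constant: H = [[-6, 2, -6], [2, -10, -2], [-6, -2, -10]].
Leading principal minors: Δ₁ = -6, Δ₂ = 56, Δ₃ = -128.
The minors alternate sign starting negative (−, +, −), so H is negative definite: a local maximum.

local maximum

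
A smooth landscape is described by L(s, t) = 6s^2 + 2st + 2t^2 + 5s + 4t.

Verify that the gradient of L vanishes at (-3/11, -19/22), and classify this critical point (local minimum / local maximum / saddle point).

∇L = (12s + 2t + 5, 2s + 4t + 4); substituting (-3/11, -19/22) gives ∇L = (0, 0), so (-3/11, -19/22) is indeed a critical point.
The Hessian of L is constant: H = [[12, 2], [2, 4]].
det(H) = 12·4 − 2² = 44.
det(H) > 0 and tr(H) = 16 > 0, so H is positive definite and the point is a local minimum.

local minimum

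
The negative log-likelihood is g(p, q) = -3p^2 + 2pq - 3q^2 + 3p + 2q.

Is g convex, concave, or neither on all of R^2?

g is quadratic, so its Hessian is the constant matrix H = [[-6, 2], [2, -6]].
det(H) = 32, tr(H) = -12.
det(H) > 0 and tr(H) < 0, so H is negative definite everywhere: concave.

concave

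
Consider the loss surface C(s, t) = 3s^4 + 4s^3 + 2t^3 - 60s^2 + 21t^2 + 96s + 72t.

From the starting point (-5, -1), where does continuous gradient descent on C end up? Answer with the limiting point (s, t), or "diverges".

C is separable, so gradient descent decouples: s follows -∂C/∂s, t follows -∂C/∂t.
∂C/∂s = 12(s - 2)(s - 1)(s + 4); at s=-5 this is -504, so s increases.
∂C/∂t = 6(t + 3)(t + 4); at t=-1 this is 36, so t decreases.
s converges to its nearest critical value -4 (a local min of the s-part); t converges to -3. The iterate converges to (-4, -3).

(-4, -3)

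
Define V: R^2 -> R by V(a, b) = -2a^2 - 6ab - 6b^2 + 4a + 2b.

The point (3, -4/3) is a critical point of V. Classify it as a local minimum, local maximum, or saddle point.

The Hessian of V is constant: H = [[-4, -6], [-6, -12]].
det(H) = (-4)·(-12) − (-6)² = 12.
det(H) > 0 and tr(H) = -16 < 0, so H is negative definite and the point is a local maximum.

local maximum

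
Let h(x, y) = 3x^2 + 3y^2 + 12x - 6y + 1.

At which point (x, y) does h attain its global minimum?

h(x,y) separates as P(x) + Q(y) + 1, so its minimum is min P + min Q + 1.
P'(x) = 6x + 12 vanishes at x ∈ {-2}; Q'(y) = 6y - 6 vanishes at y ∈ {1}.
Local minima of P (where P''>0): P(-2)=-12. Local minima of Q: Q(1)=-3.
So the global minimum of h is P(-2) + Q(1) + 1 = -12 − 3 + 1 = -14, attained at (-2, 1).

(-2, 1)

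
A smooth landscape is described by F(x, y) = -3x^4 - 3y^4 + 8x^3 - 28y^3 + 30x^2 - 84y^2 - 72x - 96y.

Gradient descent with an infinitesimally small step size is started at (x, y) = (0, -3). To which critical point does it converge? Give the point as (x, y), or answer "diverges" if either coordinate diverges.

(1, -2)

F is separable, so gradient descent decouples: x follows -∂F/∂x, y follows -∂F/∂y.
∂F/∂x = -12(x - 3)(x - 1)(x + 2); at x=0 this is -72, so x increases.
∂F/∂y = -12(y + 1)(y + 2)(y + 4); at y=-3 this is -24, so y increases.
x converges to its nearest critical value 1 (a local min of the x-part); y converges to -2. The iterate converges to (1, -2).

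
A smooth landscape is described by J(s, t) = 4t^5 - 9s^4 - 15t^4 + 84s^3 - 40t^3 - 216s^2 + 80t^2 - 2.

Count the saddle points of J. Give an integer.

J separates as a function of s plus a function of t, so ∇J=0 decouples.
∂J/∂s = -36s(s - 4)(s - 3) = 0 at s ∈ {0, 3, 4}; ∂J/∂t = 20t(t - 4)(t - 1)(t + 2) = 0 at t ∈ {-2, 0, 1, 4}.
The Hessian is diagonal: diag(J_ss, J_tt). Second derivatives: J_ss(0)=-432, J_ss(3)=108, J_ss(4)=-144; J_tt(-2)=-720, J_tt(0)=160, J_tt(1)=-180, J_tt(4)=1440.
Saddle points occur where the two diagonal entries have opposite signs: (0, 0), (0, 4), (3, -2), (3, 1), (4, 0), (4, 4). Count: 6.

6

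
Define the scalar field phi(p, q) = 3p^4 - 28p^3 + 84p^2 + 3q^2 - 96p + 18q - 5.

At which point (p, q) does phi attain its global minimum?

(4, -3)

phi(p,q) separates as A(p) + B(q) − 5, so its minimum is min A + min B − 5.
A'(p) = 12(p - 4)(p - 2)(p - 1) vanishes at p ∈ {1, 2, 4}; B'(q) = 6q + 18 vanishes at q ∈ {-3}.
Local minima of A (where A''>0): A(1)=-37, A(4)=-64. Local minima of B: B(-3)=-27.
So the global minimum of phi is A(4) + B(-3) − 5 = -64 − 27 − 5 = -96, attained at (4, -3).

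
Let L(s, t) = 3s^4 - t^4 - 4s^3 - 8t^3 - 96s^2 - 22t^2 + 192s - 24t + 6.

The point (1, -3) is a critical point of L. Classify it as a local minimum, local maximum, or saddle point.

The mixed partial ∂²L/∂s∂t is 0, so the Hessian at any point is diag(L_ss, L_tt) = diag(12(3s^2 - 2s - 16), -4(3t^2 + 12t + 11)).
At (1, -3): H = diag(-180, -8).
Both eigenvalues are negative, so H is negative definite: a local maximum.

local maximum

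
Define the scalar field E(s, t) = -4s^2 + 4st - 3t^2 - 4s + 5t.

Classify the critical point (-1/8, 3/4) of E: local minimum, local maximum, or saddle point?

local maximum

The Hessian of E is constant: H = [[-8, 4], [4, -6]].
det(H) = (-8)·(-6) − 4² = 32.
det(H) > 0 and tr(H) = -14 < 0, so H is negative definite and the point is a local maximum.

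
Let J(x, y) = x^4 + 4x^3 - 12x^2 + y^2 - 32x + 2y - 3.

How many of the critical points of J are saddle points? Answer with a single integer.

J separates as a function of x plus a function of y, so ∇J=0 decouples.
∂J/∂x = 4(x - 2)(x + 1)(x + 4) = 0 at x ∈ {-4, -1, 2}; ∂J/∂y = 2(y + 1) = 0 at y ∈ {-1}.
The Hessian is diagonal: diag(J_xx, J_yy). Second derivatives: J_xx(-4)=72, J_xx(-1)=-36, J_xx(2)=72; J_yy(-1)=2.
Saddle points occur where the two diagonal entries have opposite signs: (-1, -1). Count: 1.

1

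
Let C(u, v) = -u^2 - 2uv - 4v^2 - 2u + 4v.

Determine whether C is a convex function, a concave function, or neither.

C is quadratic, so its Hessian is the constant matrix H = [[-2, -2], [-2, -8]].
det(H) = 12, tr(H) = -10.
det(H) > 0 and tr(H) < 0, so H is negative definite everywhere: concave.

concave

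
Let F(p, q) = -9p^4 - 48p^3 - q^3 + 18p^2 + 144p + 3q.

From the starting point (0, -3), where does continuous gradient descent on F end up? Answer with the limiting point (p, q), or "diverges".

F is separable, so gradient descent decouples: p follows -∂F/∂p, q follows -∂F/∂q.
∂F/∂p = -36(p - 1)(p + 1)(p + 4); at p=0 this is 144, so p decreases.
∂F/∂q = -3(q - 1)(q + 1); at q=-3 this is -24, so q increases.
p converges to its nearest critical value -1 (a local min of the p-part); q converges to -1. The iterate converges to (-1, -1).

(-1, -1)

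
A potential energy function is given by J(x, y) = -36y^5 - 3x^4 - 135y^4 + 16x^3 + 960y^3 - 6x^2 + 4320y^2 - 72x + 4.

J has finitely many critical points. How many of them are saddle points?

6

J separates as a function of x plus a function of y, so ∇J=0 decouples.
∂J/∂x = -12(x - 3)(x - 2)(x + 1) = 0 at x ∈ {-1, 2, 3}; ∂J/∂y = -180y(y - 4)(y + 3)(y + 4) = 0 at y ∈ {-4, -3, 0, 4}.
The Hessian is diagonal: diag(J_xx, J_yy). Second derivatives: J_xx(-1)=-144, J_xx(2)=36, J_xx(3)=-48; J_yy(-4)=5760, J_yy(-3)=-3780, J_yy(0)=8640, J_yy(4)=-40320.
Saddle points occur where the two diagonal entries have opposite signs: (-1, -4), (-1, 0), (2, -3), (2, 4), (3, -4), (3, 0). Count: 6.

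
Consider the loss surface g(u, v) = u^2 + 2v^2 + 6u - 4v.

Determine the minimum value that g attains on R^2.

-11

g(u,v) separates as P(u) + Q(v), so its minimum is min P + min Q.
P'(u) = 2u + 6 vanishes at u ∈ {-3}; Q'(v) = 4v - 4 vanishes at v ∈ {1}.
Local minima of P (where P''>0): P(-3)=-9. Local minima of Q: Q(1)=-2.
So the global minimum of g is P(-3) + Q(1) = -9 − 2 = -11, attained at (-3, 1).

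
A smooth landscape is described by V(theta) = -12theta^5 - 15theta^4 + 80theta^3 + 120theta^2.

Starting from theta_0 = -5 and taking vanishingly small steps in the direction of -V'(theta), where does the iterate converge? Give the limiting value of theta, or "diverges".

-2

V'(theta) = -60theta(theta - 2)(theta + 1)(theta + 2), so V'(-5) = -25200.
Gradient descent moves in the -V' direction, i.e. theta is increasing.
The nearest critical point in that direction is theta = -2, where V'' = 480 > 0 (a local minimum). The iterate converges there.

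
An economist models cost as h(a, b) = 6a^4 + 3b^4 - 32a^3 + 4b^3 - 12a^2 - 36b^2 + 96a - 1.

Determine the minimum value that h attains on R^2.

-510

h(a,b) separates as P(a) + Q(b) − 1, so its minimum is min P + min Q − 1.
P'(a) = 24(a - 4)(a - 1)(a + 1) vanishes at a ∈ {-1, 1, 4}; Q'(b) = 12b(b - 2)(b + 3) vanishes at b ∈ {-3, 0, 2}.
Local minima of P (where P''>0): P(-1)=-70, P(4)=-320. Local minima of Q: Q(-3)=-189, Q(2)=-64.
So the global minimum of h is P(4) + Q(-3) − 1 = -320 − 189 − 1 = -510, attained at (4, -3).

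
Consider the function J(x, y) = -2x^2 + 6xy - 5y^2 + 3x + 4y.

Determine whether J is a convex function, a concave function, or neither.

concave

J is quadratic, so its Hessian is the constant matrix H = [[-4, 6], [6, -10]].
det(H) = 4, tr(H) = -14.
det(H) > 0 and tr(H) < 0, so H is negative definite everywhere: concave.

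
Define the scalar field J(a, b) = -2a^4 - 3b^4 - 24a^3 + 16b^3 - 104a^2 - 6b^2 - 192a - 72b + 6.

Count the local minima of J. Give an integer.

J separates as a function of a plus a function of b, so ∇J=0 decouples.
∂J/∂a = -8(a + 2)(a + 3)(a + 4) = 0 at a ∈ {-4, -3, -2}; ∂J/∂b = -12(b - 3)(b - 2)(b + 1) = 0 at b ∈ {-1, 2, 3}.
The Hessian is diagonal: diag(J_aa, J_bb). Second derivatives: J_aa(-4)=-16, J_aa(-3)=8, J_aa(-2)=-16; J_bb(-1)=-144, J_bb(2)=36, J_bb(3)=-48.
Local minima occur where both diagonal entries positive: (-3, 2). Count: 1.

1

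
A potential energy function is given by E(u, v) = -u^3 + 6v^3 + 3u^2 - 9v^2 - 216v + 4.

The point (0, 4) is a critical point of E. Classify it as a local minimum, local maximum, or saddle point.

The mixed partial ∂²E/∂u∂v is 0, so the Hessian at any point is diag(E_uu, E_vv) = diag(6(-u + 1), 18(2v - 1)).
At (0, 4): H = diag(6, 126).
Both eigenvalues are positive, so H is positive definite: a local minimum.

local minimum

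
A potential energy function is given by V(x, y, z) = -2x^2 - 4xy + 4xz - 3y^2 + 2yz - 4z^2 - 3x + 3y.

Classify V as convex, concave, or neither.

V is quadratic, so its Hessian is the constant matrix H = [[-4, -4, 4], [-4, -6, 2], [4, 2, -8]].
Leading principal minors: -4, 8, -16.
Signs alternate −, +, − ⇒ H ≺ 0 ⇒ concave.

concave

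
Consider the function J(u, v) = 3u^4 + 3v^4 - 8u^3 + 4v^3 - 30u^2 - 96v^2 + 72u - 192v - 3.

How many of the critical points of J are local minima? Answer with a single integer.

J separates as a function of u plus a function of v, so ∇J=0 decouples.
∂J/∂u = 12(u - 3)(u - 1)(u + 2) = 0 at u ∈ {-2, 1, 3}; ∂J/∂v = 12(v - 4)(v + 1)(v + 4) = 0 at v ∈ {-4, -1, 4}.
The Hessian is diagonal: diag(J_uu, J_vv). Second derivatives: J_uu(-2)=180, J_uu(1)=-72, J_uu(3)=120; J_vv(-4)=288, J_vv(-1)=-180, J_vv(4)=480.
Local minima occur where both diagonal entries positive: (-2, -4), (-2, 4), (3, -4), (3, 4). Count: 4.

4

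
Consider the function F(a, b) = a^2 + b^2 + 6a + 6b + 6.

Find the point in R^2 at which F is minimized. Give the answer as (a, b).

(-3, -3)

F(a,b) separates as P(a) + Q(b) + 6, so its minimum is min P + min Q + 6.
P'(a) = 2a + 6 vanishes at a ∈ {-3}; Q'(b) = 2b + 6 vanishes at b ∈ {-3}.
Local minima of P (where P''>0): P(-3)=-9. Local minima of Q: Q(-3)=-9.
So the global minimum of F is P(-3) + Q(-3) + 6 = -9 − 9 + 6 = -12, attained at (-3, -3).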